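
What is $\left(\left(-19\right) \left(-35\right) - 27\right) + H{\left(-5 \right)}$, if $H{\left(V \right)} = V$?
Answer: $633$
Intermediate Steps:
$\left(\left(-19\right) \left(-35\right) - 27\right) + H{\left(-5 \right)} = \left(\left(-19\right) \left(-35\right) - 27\right) - 5 = \left(665 - 27\right) - 5 = 638 - 5 = 633$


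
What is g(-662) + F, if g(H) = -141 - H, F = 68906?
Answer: 69427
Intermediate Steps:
g(-662) + F = (-141 - 1*(-662)) + 68906 = (-141 + 662) + 68906 = 521 + 68906 = 69427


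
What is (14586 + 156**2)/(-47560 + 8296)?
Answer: -6487/6544 ≈ -0.99129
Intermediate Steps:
(14586 + 156**2)/(-47560 + 8296) = (14586 + 24336)/(-39264) = 38922*(-1/39264) = -6487/6544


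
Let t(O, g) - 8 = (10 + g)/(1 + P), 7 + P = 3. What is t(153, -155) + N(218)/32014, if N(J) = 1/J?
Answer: 1179459791/20937156 ≈ 56.333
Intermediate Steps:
P = -4 (P = -7 + 3 = -4)
t(O, g) = 14/3 - g/3 (t(O, g) = 8 + (10 + g)/(1 - 4) = 8 + (10 + g)/(-3) = 8 + (10 + g)*(-⅓) = 8 + (-10/3 - g/3) = 14/3 - g/3)
t(153, -155) + N(218)/32014 = (14/3 - ⅓*(-155)) + 1/(218*32014) = (14/3 + 155/3) + (1/218)*(1/32014) = 169/3 + 1/6979052 = 1179459791/20937156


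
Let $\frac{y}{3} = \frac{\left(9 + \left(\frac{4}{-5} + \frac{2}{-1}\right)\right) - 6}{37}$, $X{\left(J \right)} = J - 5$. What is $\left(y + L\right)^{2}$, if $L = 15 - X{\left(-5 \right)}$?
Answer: $\frac{21418384}{34225} \approx 625.81$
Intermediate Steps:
$X{\left(J \right)} = -5 + J$ ($X{\left(J \right)} = J - 5 = -5 + J$)
$L = 25$ ($L = 15 - \left(-5 - 5\right) = 15 - -10 = 15 + 10 = 25$)
$y = \frac{3}{185}$ ($y = 3 \frac{\left(9 + \left(\frac{4}{-5} + \frac{2}{-1}\right)\right) - 6}{37} = 3 \left(\left(9 + \left(4 \left(- \frac{1}{5}\right) + 2 \left(-1\right)\right)\right) - 6\right) \frac{1}{37} = 3 \left(\left(9 - \frac{14}{5}\right) - 6\right) \frac{1}{37} = 3 \left(\frac{31}{5} - 6\right) \frac{1}{37} = 3 \cdot \frac{1}{5} \cdot \frac{1}{37} = 3 \cdot \frac{1}{185} = \frac{3}{185} \approx 0.016216$)
$\left(y + L\right)^{2} = \left(\frac{3}{185} + 25\right)^{2} = \left(\frac{4628}{185}\right)^{2} = \frac{21418384}{34225}$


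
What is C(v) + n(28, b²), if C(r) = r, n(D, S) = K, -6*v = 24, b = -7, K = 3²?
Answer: 5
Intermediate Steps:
K = 9
v = -4 (v = -⅙*24 = -4)
n(D, S) = 9
C(v) + n(28, b²) = -4 + 9 = 5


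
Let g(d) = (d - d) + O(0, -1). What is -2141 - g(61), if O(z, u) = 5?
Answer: -2146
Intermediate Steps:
g(d) = 5 (g(d) = (d - d) + 5 = 0 + 5 = 5)
-2141 - g(61) = -2141 - 1*5 = -2141 - 5 = -2146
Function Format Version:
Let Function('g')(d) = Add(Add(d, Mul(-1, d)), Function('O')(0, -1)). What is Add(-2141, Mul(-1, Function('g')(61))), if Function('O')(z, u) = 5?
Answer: -2146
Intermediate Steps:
Function('g')(d) = 5 (Function('g')(d) = Add(Add(d, Mul(-1, d)), 5) = Add(0, 5) = 5)
Add(-2141, Mul(-1, Function('g')(61))) = Add(-2141, Mul(-1, 5)) = Add(-2141, -5) = -2146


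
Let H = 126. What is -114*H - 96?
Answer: -14460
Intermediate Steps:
-114*H - 96 = -114*126 - 96 = -14364 - 96 = -14460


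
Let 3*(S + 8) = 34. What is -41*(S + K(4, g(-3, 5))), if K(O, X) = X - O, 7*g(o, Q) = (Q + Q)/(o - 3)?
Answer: 779/21 ≈ 37.095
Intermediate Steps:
g(o, Q) = 2*Q/(7*(-3 + o)) (g(o, Q) = ((Q + Q)/(o - 3))/7 = ((2*Q)/(-3 + o))/7 = (2*Q/(-3 + o))/7 = 2*Q/(7*(-3 + o)))
S = 10/3 (S = -8 + (⅓)*34 = -8 + 34/3 = 10/3 ≈ 3.3333)
-41*(S + K(4, g(-3, 5))) = -41*(10/3 + ((2/7)*5/(-3 - 3) - 1*4)) = -41*(10/3 + ((2/7)*5/(-6) - 4)) = -41*(10/3 + ((2/7)*5*(-⅙) - 4)) = -41*(10/3 + (-5/21 - 4)) = -41*(10/3 - 89/21) = -41*(-19/21) = 779/21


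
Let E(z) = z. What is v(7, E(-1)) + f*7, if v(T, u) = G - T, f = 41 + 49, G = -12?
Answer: 611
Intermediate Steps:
f = 90
v(T, u) = -12 - T
v(7, E(-1)) + f*7 = (-12 - 1*7) + 90*7 = (-12 - 7) + 630 = -19 + 630 = 611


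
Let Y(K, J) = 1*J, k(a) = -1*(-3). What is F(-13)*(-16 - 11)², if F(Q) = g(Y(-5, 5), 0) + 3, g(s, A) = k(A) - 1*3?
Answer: 2187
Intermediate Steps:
k(a) = 3
Y(K, J) = J
g(s, A) = 0 (g(s, A) = 3 - 1*3 = 3 - 3 = 0)
F(Q) = 3 (F(Q) = 0 + 3 = 3)
F(-13)*(-16 - 11)² = 3*(-16 - 11)² = 3*(-27)² = 3*729 = 2187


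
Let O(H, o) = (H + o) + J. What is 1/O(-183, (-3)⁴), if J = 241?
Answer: 1/139 ≈ 0.0071942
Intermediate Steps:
O(H, o) = 241 + H + o (O(H, o) = (H + o) + 241 = 241 + H + o)
1/O(-183, (-3)⁴) = 1/(241 - 183 + (-3)⁴) = 1/(241 - 183 + 81) = 1/139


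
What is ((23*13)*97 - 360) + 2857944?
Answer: 2886587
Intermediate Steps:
((23*13)*97 - 360) + 2857944 = (299*97 - 360) + 2857944 = (29003 - 360) + 2857944 = 28643 + 2857944 = 2886587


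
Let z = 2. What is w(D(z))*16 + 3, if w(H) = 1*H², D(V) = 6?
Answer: 579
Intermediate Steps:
w(H) = H²
w(D(z))*16 + 3 = 6²*16 + 3 = 36*16 + 3 = 576 + 3 = 579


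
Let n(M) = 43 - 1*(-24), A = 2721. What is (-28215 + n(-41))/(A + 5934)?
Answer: -28148/8655 ≈ -3.2522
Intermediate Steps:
n(M) = 67 (n(M) = 43 + 24 = 67)
(-28215 + n(-41))/(A + 5934) = (-28215 + 67)/(2721 + 5934) = -28148/8655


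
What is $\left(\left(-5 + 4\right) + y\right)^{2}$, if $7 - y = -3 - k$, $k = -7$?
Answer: $4$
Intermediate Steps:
$y = 3$ ($y = 7 - \left(-3 - -7\right) = 7 - \left(-3 + 7\right) = 7 - 4 = 3$)
$\left(\left(-5 + 4\right) + y\right)^{2} = \left(\left(-5 + 4\right) + 3\right)^{2} = \left(-1 + 3\right)^{2} = 2^{2} = 4$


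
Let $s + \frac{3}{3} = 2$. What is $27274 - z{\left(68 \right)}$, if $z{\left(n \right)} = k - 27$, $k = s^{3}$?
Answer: $27300$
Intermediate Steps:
$s = 1$ ($s = -1 + 2 = 1$)
$k = 1$ ($k = 1^{3} = 1$)
$z{\left(n \right)} = -26$ ($z{\left(n \right)} = 1 - 27 = -26$)
$27274 - z{\left(68 \right)} = 27274 - -26 = 27274 + 26 = 27300$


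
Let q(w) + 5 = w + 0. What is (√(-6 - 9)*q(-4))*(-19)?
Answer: 171*I*√15 ≈ 662.28*I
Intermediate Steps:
q(w) = -5 + w (q(w) = -5 + (w + 0) = -5 + w)
(√(-6 - 9)*q(-4))*(-19) = (√(-6 - 9)*(-5 - 4))*(-19) = (√(-15)*(-9))*(-19) = ((I*√15)*(-9))*(-19) = -9*I*√15*(-19) = 171*I*√15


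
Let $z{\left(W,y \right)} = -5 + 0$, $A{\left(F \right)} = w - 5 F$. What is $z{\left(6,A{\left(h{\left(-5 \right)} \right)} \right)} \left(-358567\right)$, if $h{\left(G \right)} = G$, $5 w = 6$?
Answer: $1792835$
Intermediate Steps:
$w = \frac{6}{5}$ ($w = \frac{1}{5} \cdot 6 = \frac{6}{5} \approx 1.2$)
$A{\left(F \right)} = \frac{6}{5} - 5 F$
$z{\left(W,y \right)} = -5$
$z{\left(6,A{\left(h{\left(-5 \right)} \right)} \right)} \left(-358567\right) = \left(-5\right) \left(-358567\right) = 1792835$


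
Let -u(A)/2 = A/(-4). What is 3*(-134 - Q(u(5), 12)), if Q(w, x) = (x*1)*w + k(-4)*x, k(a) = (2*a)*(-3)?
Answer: -1356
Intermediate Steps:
u(A) = A/2 (u(A) = -2*A/(-4) = -2*A*(-1)/4 = -(-1)*A/2 = A/2)
k(a) = -6*a
Q(w, x) = 24*x + w*x (Q(w, x) = (x*1)*w + (-6*(-4))*x = x*w + 24*x = w*x + 24*x = 24*x + w*x)
3*(-134 - Q(u(5), 12)) = 3*(-134 - 12*(24 + (½)*5)) = 3*(-134 - 12*(24 + 5/2)) = 3*(-134 - 12*53/2) = 3*(-134 - 1*318) = 3*(-134 - 318) = 3*(-452) = -1356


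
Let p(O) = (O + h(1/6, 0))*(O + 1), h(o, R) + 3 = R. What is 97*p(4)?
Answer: 485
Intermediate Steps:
h(o, R) = -3 + R
p(O) = (1 + O)*(-3 + O) (p(O) = (O + (-3 + 0))*(O + 1) = (O - 3)*(1 + O) = (-3 + O)*(1 + O) = (1 + O)*(-3 + O))
97*p(4) = 97*(-3 + 4² - 2*4) = 97*(-3 + 16 - 8) = 97*5 = 485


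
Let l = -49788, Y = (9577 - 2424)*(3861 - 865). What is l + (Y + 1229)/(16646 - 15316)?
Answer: -44786423/1330 ≈ -33674.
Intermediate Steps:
Y = 21430388 (Y = 7153*2996 = 21430388)
l + (Y + 1229)/(16646 - 15316) = -49788 + (21430388 + 1229)/(16646 - 15316) = -49788 + 21431617/1330 = -44786423/1330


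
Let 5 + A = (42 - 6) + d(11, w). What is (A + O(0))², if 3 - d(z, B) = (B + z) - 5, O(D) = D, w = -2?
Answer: 900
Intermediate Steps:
d(z, B) = 8 - B - z (d(z, B) = 3 - ((B + z) - 5) = 3 - (-5 + B + z) = 3 + (5 - B - z) = 8 - B - z)
A = 30 (A = -5 + ((42 - 6) + (8 - 1*(-2) - 1*11)) = -5 + (36 + (8 + 2 - 11)) = -5 + (36 - 1) = -5 + 35 = 30)
(A + O(0))² = (30 + 0)² = 30² = 900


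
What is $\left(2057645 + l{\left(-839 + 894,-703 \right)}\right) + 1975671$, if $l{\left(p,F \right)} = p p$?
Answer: $4036341$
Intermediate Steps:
$l{\left(p,F \right)} = p^{2}$
$\left(2057645 + l{\left(-839 + 894,-703 \right)}\right) + 1975671 = \left(2057645 + \left(-839 + 894\right)^{2}\right) + 1975671 = \left(2057645 + 55^{2}\right) + 1975671 = \left(2057645 + 3025\right) + 1975671 = 2060670 + 1975671 = 4036341$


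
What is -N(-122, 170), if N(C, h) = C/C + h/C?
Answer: 24/61 ≈ 0.39344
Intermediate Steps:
N(C, h) = 1 + h/C
-N(-122, 170) = -(-122 + 170)/(-122) = -(-1)*48/122 = -1*(-24/61) = 24/61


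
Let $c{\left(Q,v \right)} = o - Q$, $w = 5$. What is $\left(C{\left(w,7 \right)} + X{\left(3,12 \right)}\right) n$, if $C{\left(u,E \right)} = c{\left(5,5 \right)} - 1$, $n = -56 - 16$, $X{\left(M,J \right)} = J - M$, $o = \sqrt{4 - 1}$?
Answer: $-216 - 72 \sqrt{3} \approx -340.71$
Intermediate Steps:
$o = \sqrt{3} \approx 1.732$
$n = -72$
$c{\left(Q,v \right)} = \sqrt{3} - Q$
$C{\left(u,E \right)} = -6 + \sqrt{3}$ ($C{\left(u,E \right)} = \left(\sqrt{3} - 5\right) - 1 = \left(-5 + \sqrt{3}\right) - 1 = -6 + \sqrt{3}$)
$\left(C{\left(w,7 \right)} + X{\left(3,12 \right)}\right) n = \left(\left(-6 + \sqrt{3}\right) + \left(12 - 3\right)\right) \left(-72\right) = \left(\left(-6 + \sqrt{3}\right) + 9\right) \left(-72\right) = \left(3 + \sqrt{3}\right) \left(-72\right) = -216 - 72 \sqrt{3}$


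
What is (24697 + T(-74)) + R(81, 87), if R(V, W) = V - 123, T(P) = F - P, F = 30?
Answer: 24759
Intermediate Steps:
T(P) = 30 - P
R(V, W) = -123 + V
(24697 + T(-74)) + R(81, 87) = (24697 + (30 - 1*(-74))) + (-123 + 81) = (24697 + (30 + 74)) - 42 = (24697 + 104) - 42 = 24801 - 42 = 24759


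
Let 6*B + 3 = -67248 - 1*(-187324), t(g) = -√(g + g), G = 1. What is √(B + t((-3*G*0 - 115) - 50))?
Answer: √(720438 - 36*I*√330)/6 ≈ 141.46 - 0.064207*I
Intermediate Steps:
t(g) = -√2*√g (t(g) = -√(2*g) = -√2*√g)
B = 120073/6 (B = -½ + (-67248 - 1*(-187324))/6 = -½ + (-67248 + 187324)/6 = -½ + (⅙)*120076 = -½ + 60038/3 = 120073/6 ≈ 20012.)
√(B + t((-3*G*0 - 115) - 50)) = √(120073/6 - √2*√((-3*1*0 - 115) - 50)) = √(120073/6 - √2*√((-3*0 - 115) - 50)) = √(120073/6 - √2*√((0 - 115) - 50)) = √(120073/6 - √2*√(-115 - 50)) = √(120073/6 - √2*√(-165)) = √(120073/6 - √2*I*√165) = √(120073/6 - I*√330)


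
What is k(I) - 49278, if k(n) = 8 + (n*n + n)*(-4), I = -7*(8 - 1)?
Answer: -58678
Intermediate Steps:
I = -49 (I = -7*7 = -49)
k(n) = 8 - 4*n - 4*n² (k(n) = 8 + (n² + n)*(-4) = 8 + (n + n²)*(-4) = 8 + (-4*n - 4*n²) = 8 - 4*n - 4*n²)
k(I) - 49278 = (8 - 4*(-49) - 4*(-49)²) - 49278 = (8 + 196 - 4*2401) - 49278 = (8 + 196 - 9604) - 49278 = -9400 - 49278 = -58678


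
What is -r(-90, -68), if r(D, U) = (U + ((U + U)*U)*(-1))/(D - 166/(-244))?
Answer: -66856/641 ≈ -104.30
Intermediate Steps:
r(D, U) = (U - 2*U²)/(83/122 + D) (r(D, U) = (U + ((2*U)*U)*(-1))/(D - 166*(-1/244)) = (U + (2*U²)*(-1))/(D + 83/122) = (U - 2*U²)/(83/122 + D))
-r(-90, -68) = -122*(-68)*(1 - 2*(-68))/(83 + 122*(-90)) = -122*(-68)*(1 + 136)/(83 - 10980) = -122*(-68)*137/(-10897) = -122*(-68)*(-1)*137/10897 = -1*66856/641 = -66856/641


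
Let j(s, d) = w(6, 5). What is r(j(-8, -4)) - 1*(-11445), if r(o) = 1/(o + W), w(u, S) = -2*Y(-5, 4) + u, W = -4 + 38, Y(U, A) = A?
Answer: 366241/32 ≈ 11445.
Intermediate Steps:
W = 34
w(u, S) = -8 + u (w(u, S) = -2*4 + u = -8 + u)
j(s, d) = -2 (j(s, d) = -8 + 6 = -2)
r(o) = 1/(34 + o) (r(o) = 1/(o + 34) = 1/(34 + o))
r(j(-8, -4)) - 1*(-11445) = 1/(34 - 2) - 1*(-11445) = 1/32 + 11445 = 366241/32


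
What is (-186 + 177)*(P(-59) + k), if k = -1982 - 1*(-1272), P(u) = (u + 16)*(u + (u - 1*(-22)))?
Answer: -30762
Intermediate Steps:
P(u) = (16 + u)*(22 + 2*u) (P(u) = (16 + u)*(u + (u + 22)) = (16 + u)*(u + (22 + u)) = (16 + u)*(22 + 2*u))
k = -710 (k = -1982 + 1272 = -710)
(-186 + 177)*(P(-59) + k) = (-186 + 177)*((352 + 2*(-59)² + 54*(-59)) - 710) = -9*((352 + 2*3481 - 3186) - 710) = -9*((352 + 6962 - 3186) - 710) = -9*(4128 - 710) = -9*3418 = -30762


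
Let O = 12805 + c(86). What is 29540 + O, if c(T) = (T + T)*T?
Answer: 57137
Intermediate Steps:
c(T) = 2*T² (c(T) = (2*T)*T = 2*T²)
O = 27597 (O = 12805 + 2*86² = 12805 + 2*7396 = 12805 + 14792 = 27597)
29540 + O = 29540 + 27597 = 57137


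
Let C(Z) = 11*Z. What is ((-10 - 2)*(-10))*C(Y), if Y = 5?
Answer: 6600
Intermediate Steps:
((-10 - 2)*(-10))*C(Y) = ((-10 - 2)*(-10))*(11*5) = -12*(-10)*55 = 120*55 = 6600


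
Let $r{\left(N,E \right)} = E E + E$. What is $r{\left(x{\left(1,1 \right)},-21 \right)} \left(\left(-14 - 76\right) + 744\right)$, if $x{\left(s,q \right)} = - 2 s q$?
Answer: $274680$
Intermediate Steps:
$x{\left(s,q \right)} = - 2 q s$
$r{\left(N,E \right)} = E + E^{2}$ ($r{\left(N,E \right)} = E^{2} + E = E + E^{2}$)
$r{\left(x{\left(1,1 \right)},-21 \right)} \left(\left(-14 - 76\right) + 744\right) = - 21 \left(1 - 21\right) \left(\left(-14 - 76\right) + 744\right) = \left(-21\right) \left(-20\right) \left(\left(-14 - 76\right) + 744\right) = 420 \left(-90 + 744\right) = 420 \cdot 654 = 274680$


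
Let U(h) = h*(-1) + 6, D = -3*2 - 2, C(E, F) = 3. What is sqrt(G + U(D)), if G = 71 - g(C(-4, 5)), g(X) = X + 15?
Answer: sqrt(67) ≈ 8.1853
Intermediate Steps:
g(X) = 15 + X
D = -8 (D = -6 - 2 = -8)
U(h) = 6 - h (U(h) = -h + 6 = 6 - h)
G = 53 (G = 71 - (15 + 3) = 71 - 1*18 = 71 - 18 = 53)
sqrt(G + U(D)) = sqrt(53 + (6 - 1*(-8))) = sqrt(53 + (6 + 8)) = sqrt(53 + 14) = sqrt(67)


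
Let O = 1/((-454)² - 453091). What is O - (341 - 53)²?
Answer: -20485094401/246975 ≈ -82944.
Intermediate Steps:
O = -1/246975 (O = 1/(206116 - 453091) = 1/(-246975) = -1/246975 ≈ -4.0490e-6)
O - (341 - 53)² = -1/246975 - (341 - 53)² = -1/246975 - 1*288² = -1/246975 - 1*82944 = -1/246975 - 82944 = -20485094401/246975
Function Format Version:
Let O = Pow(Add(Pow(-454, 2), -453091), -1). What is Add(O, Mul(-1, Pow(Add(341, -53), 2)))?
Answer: Rational(-20485094401, 246975) ≈ -82944.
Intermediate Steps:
O = Rational(-1, 246975) (O = Pow(Add(206116, -453091), -1) = Pow(-246975, -1) = Rational(-1, 246975) ≈ -4.0490e-6)
Add(O, Mul(-1, Pow(Add(341, -53), 2))) = Add(Rational(-1, 246975), Mul(-1, Pow(Add(341, -53), 2))) = Add(Rational(-1, 246975), Mul(-1, Pow(288, 2))) = Add(Rational(-1, 246975), Mul(-1, 82944)) = Add(Rational(-1, 246975), -82944) = Rational(-20485094401, 246975)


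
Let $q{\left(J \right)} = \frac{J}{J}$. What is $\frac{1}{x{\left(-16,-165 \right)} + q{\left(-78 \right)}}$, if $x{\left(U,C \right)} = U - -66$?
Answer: $\frac{1}{51} \approx 0.019608$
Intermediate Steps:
$x{\left(U,C \right)} = 66 + U$ ($x{\left(U,C \right)} = U + 66 = 66 + U$)
$q{\left(J \right)} = 1$
$\frac{1}{x{\left(-16,-165 \right)} + q{\left(-78 \right)}} = \frac{1}{\left(66 - 16\right) + 1} = \frac{1}{50 + 1} = \frac{1}{51}$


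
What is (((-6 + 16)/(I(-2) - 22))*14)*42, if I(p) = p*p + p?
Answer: -294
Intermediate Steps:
I(p) = p + p² (I(p) = p² + p = p + p²)
(((-6 + 16)/(I(-2) - 22))*14)*42 = (((-6 + 16)/(-2*(1 - 2) - 22))*14)*42 = ((10/(-2*(-1) - 22))*14)*42 = ((10/(2 - 22))*14)*42 = ((10/(-20))*14)*42 = ((10*(-1/20))*14)*42 = -½*14*42 = -7*42 = -294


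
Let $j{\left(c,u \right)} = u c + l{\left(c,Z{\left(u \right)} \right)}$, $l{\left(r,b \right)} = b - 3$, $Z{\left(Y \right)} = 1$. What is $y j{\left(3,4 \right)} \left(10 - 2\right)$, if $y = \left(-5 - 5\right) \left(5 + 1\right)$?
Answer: $-4800$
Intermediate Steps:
$y = -60$ ($y = \left(-10\right) 6 = -60$)
$l{\left(r,b \right)} = -3 + b$
$j{\left(c,u \right)} = -2 + c u$ ($j{\left(c,u \right)} = u c + \left(-3 + 1\right) = c u - 2 = -2 + c u$)
$y j{\left(3,4 \right)} \left(10 - 2\right) = - 60 \left(-2 + 3 \cdot 4\right) \left(10 - 2\right) = - 60 \left(-2 + 12\right) \left(10 - 2\right) = \left(-60\right) 10 \cdot 8 = \left(-600\right) 8 = -4800$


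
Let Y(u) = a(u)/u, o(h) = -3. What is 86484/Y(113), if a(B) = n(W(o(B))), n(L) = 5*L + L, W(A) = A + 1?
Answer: -814391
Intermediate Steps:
W(A) = 1 + A
n(L) = 6*L
a(B) = -12 (a(B) = 6*(1 - 3) = 6*(-2) = -12)
Y(u) = -12/u
86484/Y(113) = 86484/((-12/113)) = 86484/((-12*1/113)) = 86484/(-12/113) = 86484*(-113/12) = -814391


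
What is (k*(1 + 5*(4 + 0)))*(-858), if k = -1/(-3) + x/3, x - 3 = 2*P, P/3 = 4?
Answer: -168168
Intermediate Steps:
P = 12 (P = 3*4 = 12)
x = 27 (x = 3 + 2*12 = 3 + 24 = 27)
k = 28/3 (k = -1/(-3) + 27/3 = -1*(-⅓) + 27*(⅓) = ⅓ + 9 = 28/3 ≈ 9.3333)
(k*(1 + 5*(4 + 0)))*(-858) = (28*(1 + 5*(4 + 0))/3)*(-858) = (28*(1 + 5*4)/3)*(-858) = (28*(1 + 20)/3)*(-858) = ((28/3)*21)*(-858) = 196*(-858) = -168168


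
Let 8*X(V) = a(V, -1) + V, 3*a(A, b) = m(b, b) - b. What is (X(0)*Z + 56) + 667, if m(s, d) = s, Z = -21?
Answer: 723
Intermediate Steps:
a(A, b) = 0 (a(A, b) = (b - b)/3 = (⅓)*0 = 0)
X(V) = V/8 (X(V) = (0 + V)/8 = V/8)
(X(0)*Z + 56) + 667 = (((⅛)*0)*(-21) + 56) + 667 = (0*(-21) + 56) + 667 = (0 + 56) + 667 = 56 + 667 = 723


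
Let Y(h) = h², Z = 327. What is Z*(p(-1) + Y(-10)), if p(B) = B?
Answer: 32373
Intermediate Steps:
Z*(p(-1) + Y(-10)) = 327*(-1 + (-10)²) = 327*(-1 + 100) = 327*99 = 32373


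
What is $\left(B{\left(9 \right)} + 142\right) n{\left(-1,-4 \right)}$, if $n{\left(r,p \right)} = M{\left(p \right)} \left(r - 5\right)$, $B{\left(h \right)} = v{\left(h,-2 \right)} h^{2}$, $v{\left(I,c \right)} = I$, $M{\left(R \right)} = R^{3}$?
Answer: $334464$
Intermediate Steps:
$B{\left(h \right)} = h^{3}$ ($B{\left(h \right)} = h h^{2} = h^{3}$)
$n{\left(r,p \right)} = p^{3} \left(-5 + r\right)$ ($n{\left(r,p \right)} = p^{3} \left(r - 5\right) = p^{3} \left(-5 + r\right)$)
$\left(B{\left(9 \right)} + 142\right) n{\left(-1,-4 \right)} = \left(9^{3} + 142\right) \left(-4\right)^{3} \left(-5 - 1\right) = \left(729 + 142\right) \left(\left(-64\right) \left(-6\right)\right) = 871 \cdot 384 = 334464$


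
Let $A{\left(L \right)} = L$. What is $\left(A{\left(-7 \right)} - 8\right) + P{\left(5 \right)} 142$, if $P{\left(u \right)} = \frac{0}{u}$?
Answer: $-15$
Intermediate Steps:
$P{\left(u \right)} = 0$
$\left(A{\left(-7 \right)} - 8\right) + P{\left(5 \right)} 142 = \left(-7 - 8\right) + 0 \cdot 142 = -15 + 0 = -15$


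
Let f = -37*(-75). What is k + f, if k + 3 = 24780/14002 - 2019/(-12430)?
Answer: 241394318679/87022430 ≈ 2773.9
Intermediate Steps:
f = 2775
k = -92924571/87022430 (k = -3 + (24780/14002 - 2019/(-12430)) = -3 + (24780*(1/14002) - 2019*(-1/12430)) = -3 + (12390/7001 + 2019/12430) = -3 + 168142719/87022430 = -92924571/87022430 ≈ -1.0678)
k + f = -92924571/87022430 + 2775 = 241394318679/87022430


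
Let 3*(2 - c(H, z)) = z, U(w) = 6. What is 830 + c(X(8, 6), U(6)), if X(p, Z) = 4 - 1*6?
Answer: 830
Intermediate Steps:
X(p, Z) = -2 (X(p, Z) = 4 - 6 = -2)
c(H, z) = 2 - z/3
830 + c(X(8, 6), U(6)) = 830 + (2 - ⅓*6) = 830 + (2 - 2) = 830 + 0 = 830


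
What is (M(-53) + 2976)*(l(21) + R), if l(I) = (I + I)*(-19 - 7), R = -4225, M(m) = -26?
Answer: -15685150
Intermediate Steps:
l(I) = -52*I (l(I) = (2*I)*(-26) = -52*I)
(M(-53) + 2976)*(l(21) + R) = (-26 + 2976)*(-52*21 - 4225) = 2950*(-1092 - 4225) = 2950*(-5317) = -15685150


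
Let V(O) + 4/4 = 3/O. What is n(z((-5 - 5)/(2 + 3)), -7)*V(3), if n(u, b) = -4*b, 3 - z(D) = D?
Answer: 0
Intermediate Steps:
z(D) = 3 - D
V(O) = -1 + 3/O
n(z((-5 - 5)/(2 + 3)), -7)*V(3) = (-4*(-7))*((3 - 1*3)/3) = 28*((3 - 3)/3) = 28*((1/3)*0) = 28*0 = 0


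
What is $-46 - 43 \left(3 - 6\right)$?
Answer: $83$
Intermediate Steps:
$-46 - 43 \left(3 - 6\right) = -46 - -129 = -46 + 129 = 83$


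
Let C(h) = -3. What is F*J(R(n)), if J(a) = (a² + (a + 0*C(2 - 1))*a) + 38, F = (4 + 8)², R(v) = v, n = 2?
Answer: 6624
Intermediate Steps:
F = 144 (F = 12² = 144)
J(a) = 38 + 2*a² (J(a) = (a² + (a + 0*(-3))*a) + 38 = (a² + (a + 0)*a) + 38 = (a² + a*a) + 38 = (a² + a²) + 38 = 2*a² + 38 = 38 + 2*a²)
F*J(R(n)) = 144*(38 + 2*2²) = 144*(38 + 2*4) = 144*(38 + 8) = 144*46 = 6624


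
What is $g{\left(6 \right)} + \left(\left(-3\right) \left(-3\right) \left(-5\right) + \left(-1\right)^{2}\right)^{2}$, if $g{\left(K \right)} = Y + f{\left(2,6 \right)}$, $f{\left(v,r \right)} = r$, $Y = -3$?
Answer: $1939$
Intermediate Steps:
$g{\left(K \right)} = 3$ ($g{\left(K \right)} = -3 + 6 = 3$)
$g{\left(6 \right)} + \left(\left(-3\right) \left(-3\right) \left(-5\right) + \left(-1\right)^{2}\right)^{2} = 3 + \left(\left(-3\right) \left(-3\right) \left(-5\right) + \left(-1\right)^{2}\right)^{2} = 3 + \left(9 \left(-5\right) + 1\right)^{2} = 3 + \left(-45 + 1\right)^{2} = 3 + \left(-44\right)^{2} = 3 + 1936 = 1939$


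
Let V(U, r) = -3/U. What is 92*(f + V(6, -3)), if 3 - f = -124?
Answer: 11638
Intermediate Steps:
f = 127 (f = 3 - 1*(-124) = 3 + 124 = 127)
92*(f + V(6, -3)) = 92*(127 - 3/6) = 92*(127 - 3*⅙) = 92*(127 - ½) = 92*(253/2) = 11638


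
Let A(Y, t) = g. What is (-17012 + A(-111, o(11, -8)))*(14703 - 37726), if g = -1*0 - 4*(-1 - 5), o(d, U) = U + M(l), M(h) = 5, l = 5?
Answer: 391114724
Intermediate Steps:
o(d, U) = 5 + U (o(d, U) = U + 5 = 5 + U)
g = 24 (g = 0 - 4*(-6) = 0 + 24 = 24)
A(Y, t) = 24
(-17012 + A(-111, o(11, -8)))*(14703 - 37726) = (-17012 + 24)*(14703 - 37726) = -16988*(-23023) = 391114724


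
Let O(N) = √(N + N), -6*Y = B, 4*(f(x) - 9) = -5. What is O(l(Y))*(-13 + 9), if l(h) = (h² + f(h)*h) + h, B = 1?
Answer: -2*I*√103/3 ≈ -6.7659*I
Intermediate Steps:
f(x) = 31/4 (f(x) = 9 + (¼)*(-5) = 9 - 5/4 = 31/4)
Y = -⅙ (Y = -⅙*1 = -⅙ ≈ -0.16667)
l(h) = h² + 35*h/4 (l(h) = (h² + 31*h/4) + h = h² + 35*h/4)
O(N) = √2*√N (O(N) = √(2*N) = √2*√N)
O(l(Y))*(-13 + 9) = (√2*√((¼)*(-⅙)*(35 + 4*(-⅙))))*(-13 + 9) = (√2*√((¼)*(-⅙)*(35 - ⅔)))*(-4) = (√2*√((¼)*(-⅙)*(103/3)))*(-4) = (√2*√(-103/72))*(-4) = (√2*(I*√206/12))*(-4) = (I*√103/6)*(-4) = -2*I*√103/3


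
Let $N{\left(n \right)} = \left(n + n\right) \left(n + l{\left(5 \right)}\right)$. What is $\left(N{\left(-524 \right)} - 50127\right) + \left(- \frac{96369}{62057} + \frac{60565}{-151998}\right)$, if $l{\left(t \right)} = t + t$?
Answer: $\frac{4608201792228403}{9432539886} \approx 4.8854 \cdot 10^{5}$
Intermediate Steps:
$l{\left(t \right)} = 2 t$
$N{\left(n \right)} = 2 n \left(10 + n\right)$ ($N{\left(n \right)} = \left(n + n\right) \left(n + 2 \cdot 5\right) = 2 n \left(n + 10\right) = 2 n \left(10 + n\right)$)
$\left(N{\left(-524 \right)} - 50127\right) + \left(- \frac{96369}{62057} + \frac{60565}{-151998}\right) = \left(2 \left(-524\right) \left(10 - 524\right) - 50127\right) + \left(- \frac{96369}{62057} + \frac{60565}{-151998}\right) = \left(2 \left(-524\right) \left(-514\right) - 50127\right) + \left(\left(-96369\right) \frac{1}{62057} + 60565 \left(- \frac{1}{151998}\right)\right) = \left(538672 - 50127\right) - \frac{18406377467}{9432539886} = 488545 - \frac{18406377467}{9432539886} = \frac{4608201792228403}{9432539886}$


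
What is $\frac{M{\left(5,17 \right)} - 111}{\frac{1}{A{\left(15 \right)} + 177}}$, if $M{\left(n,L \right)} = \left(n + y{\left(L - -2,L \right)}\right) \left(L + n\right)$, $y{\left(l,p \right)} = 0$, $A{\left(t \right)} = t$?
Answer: $-192$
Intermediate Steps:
$M{\left(n,L \right)} = n \left(L + n\right)$ ($M{\left(n,L \right)} = \left(n + 0\right) \left(L + n\right) = n \left(L + n\right)$)
$\frac{M{\left(5,17 \right)} - 111}{\frac{1}{A{\left(15 \right)} + 177}} = \frac{5 \left(17 + 5\right) - 111}{\frac{1}{15 + 177}} = \frac{5 \cdot 22 - 111}{\frac{1}{192}} = \left(110 - 111\right) \frac{1}{\frac{1}{192}} = \left(-1\right) 192 = -192$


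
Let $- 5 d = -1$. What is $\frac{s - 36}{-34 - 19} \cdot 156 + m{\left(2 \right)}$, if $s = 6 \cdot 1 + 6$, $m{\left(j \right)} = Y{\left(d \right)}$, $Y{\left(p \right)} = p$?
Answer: $\frac{18773}{265} \approx 70.842$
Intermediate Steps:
$d = \frac{1}{5}$ ($d = \left(- \frac{1}{5}\right) \left(-1\right) = \frac{1}{5} \approx 0.2$)
$m{\left(j \right)} = \frac{1}{5}$
$s = 12$ ($s = 6 + 6 = 12$)
$\frac{s - 36}{-34 - 19} \cdot 156 + m{\left(2 \right)} = \frac{12 - 36}{-34 - 19} \cdot 156 + \frac{1}{5} = - \frac{24}{-53} \cdot 156 + \frac{1}{5} = \left(-24\right) \left(- \frac{1}{53}\right) 156 + \frac{1}{5} = \frac{24}{53} \cdot 156 + \frac{1}{5} = \frac{3744}{53} + \frac{1}{5} = \frac{18773}{265}$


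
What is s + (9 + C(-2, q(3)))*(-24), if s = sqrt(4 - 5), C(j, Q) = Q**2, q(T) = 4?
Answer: -600 + I ≈ -600.0 + 1.0*I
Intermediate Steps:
s = I (s = sqrt(-1) = I ≈ 1.0*I)
s + (9 + C(-2, q(3)))*(-24) = I + (9 + 4**2)*(-24) = I + (9 + 16)*(-24) = I + 25*(-24) = I - 600 = -600 + I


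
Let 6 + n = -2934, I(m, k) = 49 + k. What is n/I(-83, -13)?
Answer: -245/3 ≈ -81.667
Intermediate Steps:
n = -2940 (n = -6 - 2934 = -2940)
n/I(-83, -13) = -2940/(49 - 13) = -2940/36 = -2940*1/36 = -245/3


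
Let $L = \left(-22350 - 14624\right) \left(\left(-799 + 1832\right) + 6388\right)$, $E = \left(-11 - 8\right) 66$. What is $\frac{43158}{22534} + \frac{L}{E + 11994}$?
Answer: $- \frac{1545626688979}{60503790} \approx -25546.0$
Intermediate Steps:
$E = -1254$ ($E = \left(-19\right) 66 = -1254$)
$L = -274384054$ ($L = - 36974 \left(1033 + 6388\right) = \left(-36974\right) 7421 = -274384054$)
$\frac{43158}{22534} + \frac{L}{E + 11994} = \frac{43158}{22534} - \frac{274384054}{-1254 + 11994} = 43158 \cdot \frac{1}{22534} - \frac{274384054}{10740} = \frac{21579}{11267} - \frac{137192027}{5370} = - \frac{1545626688979}{60503790}$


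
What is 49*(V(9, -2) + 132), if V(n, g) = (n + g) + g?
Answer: 6713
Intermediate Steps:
V(n, g) = n + 2*g (V(n, g) = (g + n) + g = n + 2*g)
49*(V(9, -2) + 132) = 49*((9 + 2*(-2)) + 132) = 49*((9 - 4) + 132) = 49*(5 + 132) = 49*137 = 6713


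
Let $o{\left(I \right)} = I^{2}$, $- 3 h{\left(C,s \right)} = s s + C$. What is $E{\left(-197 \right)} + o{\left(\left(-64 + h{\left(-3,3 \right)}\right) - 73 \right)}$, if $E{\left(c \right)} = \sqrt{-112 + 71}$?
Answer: $19321 + i \sqrt{41} \approx 19321.0 + 6.4031 i$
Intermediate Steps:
$h{\left(C,s \right)} = - \frac{C}{3} - \frac{s^{2}}{3}$ ($h{\left(C,s \right)} = - \frac{s s + C}{3} = - \frac{s^{2} + C}{3} = - \frac{C + s^{2}}{3} = - \frac{C}{3} - \frac{s^{2}}{3}$)
$E{\left(c \right)} = i \sqrt{41}$ ($E{\left(c \right)} = \sqrt{-41} = i \sqrt{41}$)
$E{\left(-197 \right)} + o{\left(\left(-64 + h{\left(-3,3 \right)}\right) - 73 \right)} = i \sqrt{41} + \left(\left(-64 - \left(-1 + \frac{3^{2}}{3}\right)\right) - 73\right)^{2} = i \sqrt{41} + \left(\left(-64 + \left(1 - 3\right)\right) - 73\right)^{2} = i \sqrt{41} + \left(\left(-64 - 2\right) - 73\right)^{2} = i \sqrt{41} + \left(-66 - 73\right)^{2} = i \sqrt{41} + \left(-139\right)^{2} = i \sqrt{41} + 19321 = 19321 + i \sqrt{41}$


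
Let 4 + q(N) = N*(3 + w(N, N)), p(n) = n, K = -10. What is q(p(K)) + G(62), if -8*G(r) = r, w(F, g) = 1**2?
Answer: -207/4 ≈ -51.750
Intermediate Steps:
w(F, g) = 1
G(r) = -r/8
q(N) = -4 + 4*N (q(N) = -4 + N*(3 + 1) = -4 + N*4 = -4 + 4*N)
q(p(K)) + G(62) = (-4 + 4*(-10)) - 1/8*62 = (-4 - 40) - 31/4 = -44 - 31/4 = -207/4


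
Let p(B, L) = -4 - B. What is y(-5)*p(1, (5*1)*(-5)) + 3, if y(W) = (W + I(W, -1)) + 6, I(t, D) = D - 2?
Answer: 13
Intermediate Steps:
I(t, D) = -2 + D
y(W) = 3 + W (y(W) = (W + (-2 - 1)) + 6 = (W - 3) + 6 = (-3 + W) + 6 = 3 + W)
y(-5)*p(1, (5*1)*(-5)) + 3 = (3 - 5)*(-4 - 1*1) + 3 = -2*(-4 - 1) + 3 = -2*(-5) + 3 = 10 + 3 = 13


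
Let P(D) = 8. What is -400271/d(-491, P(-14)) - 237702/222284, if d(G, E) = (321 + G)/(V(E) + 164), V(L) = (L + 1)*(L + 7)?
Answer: 3325392180112/4723535 ≈ 7.0401e+5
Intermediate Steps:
V(L) = (1 + L)*(7 + L)
d(G, E) = (321 + G)/(171 + E² + 8*E) (d(G, E) = (321 + G)/((7 + E² + 8*E) + 164) = (321 + G)/(171 + E² + 8*E))
-400271/d(-491, P(-14)) - 237702/222284 = -400271*(171 + 8² + 8*8)/(321 - 491) - 237702/222284 = -400271/(-170/(171 + 64 + 64)) - 237702*1/222284 = -400271/(-170/299) - 118851/111142 = -400271*(-299/170) - 118851/111142 = 119681029/170 - 118851/111142 = 3325392180112/4723535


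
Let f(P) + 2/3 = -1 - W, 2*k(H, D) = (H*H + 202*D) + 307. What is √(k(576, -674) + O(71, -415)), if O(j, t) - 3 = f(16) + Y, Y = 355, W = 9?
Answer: √3539334/6 ≈ 313.55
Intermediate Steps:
k(H, D) = 307/2 + H²/2 + 101*D (k(H, D) = ((H*H + 202*D) + 307)/2 = ((H² + 202*D) + 307)/2 = (307 + H² + 202*D)/2 = 307/2 + H²/2 + 101*D)
f(P) = -32/3 (f(P) = -⅔ + (-1 - 1*9) = -⅔ + (-1 - 9) = -⅔ - 10 = -32/3)
O(j, t) = 1042/3 (O(j, t) = 3 + (-32/3 + 355) = 3 + 1033/3 = 1042/3)
√(k(576, -674) + O(71, -415)) = √((307/2 + (½)*576² + 101*(-674)) + 1042/3) = √((307/2 + (½)*331776 - 68074) + 1042/3) = √((307/2 + 165888 - 68074) + 1042/3) = √(195935/2 + 1042/3) = √(589889/6) = √3539334/6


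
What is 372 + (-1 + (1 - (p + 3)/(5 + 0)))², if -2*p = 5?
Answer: 37201/100 ≈ 372.01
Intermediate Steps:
p = -5/2 (p = -½*5 = -5/2 ≈ -2.5000)
372 + (-1 + (1 - (p + 3)/(5 + 0)))² = 372 + (-1 + (1 - (-5/2 + 3)/(5 + 0)))² = 372 + (-1 + (1 - 1/(2*5)))² = 372 + (-1 + (1 - 1*⅒))² = 372 + (-1 + (1 - ⅒))² = 372 + (-1 + 9/10)² = 372 + (-⅒)² = 372 + 1/100 = 37201/100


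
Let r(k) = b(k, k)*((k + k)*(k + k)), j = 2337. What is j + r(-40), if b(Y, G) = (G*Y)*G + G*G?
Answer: -399357663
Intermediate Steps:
b(Y, G) = G² + Y*G² (b(Y, G) = Y*G² + G² = G² + Y*G²)
r(k) = 4*k⁴*(1 + k) (r(k) = (k²*(1 + k))*((k + k)*(k + k)) = (k²*(1 + k))*((2*k)*(2*k)) = (k²*(1 + k))*(4*k²) = 4*k⁴*(1 + k))
j + r(-40) = 2337 + 4*(-40)⁴*(1 - 40) = 2337 + 4*2560000*(-39) = 2337 - 399360000 = -399357663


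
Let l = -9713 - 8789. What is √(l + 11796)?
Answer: I*√6706 ≈ 81.89*I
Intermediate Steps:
l = -18502
√(l + 11796) = √(-18502 + 11796) = √(-6706) = I*√6706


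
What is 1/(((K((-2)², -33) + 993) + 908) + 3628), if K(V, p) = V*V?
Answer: 1/5545 ≈ 0.00018034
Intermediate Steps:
K(V, p) = V²
1/(((K((-2)², -33) + 993) + 908) + 3628) = 1/(((((-2)²)² + 993) + 908) + 3628) = 1/(((4² + 993) + 908) + 3628) = 1/(((16 + 993) + 908) + 3628) = 1/((1009 + 908) + 3628) = 1/(1917 + 3628) = 1/5545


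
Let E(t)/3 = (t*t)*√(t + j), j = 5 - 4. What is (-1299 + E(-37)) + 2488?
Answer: 1189 + 24642*I ≈ 1189.0 + 24642.0*I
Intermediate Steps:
j = 1
E(t) = 3*t²*√(1 + t) (E(t) = 3*((t*t)*√(t + 1)) = 3*(t²*√(1 + t)) = 3*t²*√(1 + t))
(-1299 + E(-37)) + 2488 = (-1299 + 3*(-37)²*√(1 - 37)) + 2488 = (-1299 + 3*1369*√(-36)) + 2488 = (-1299 + 3*1369*(6*I)) + 2488 = (-1299 + 24642*I) + 2488 = 1189 + 24642*I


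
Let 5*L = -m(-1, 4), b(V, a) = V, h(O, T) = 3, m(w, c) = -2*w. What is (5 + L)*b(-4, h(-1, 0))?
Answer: -92/5 ≈ -18.400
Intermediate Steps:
L = -⅖ (L = (-(-2)*(-1))/5 = (-1*2)/5 = (⅕)*(-2) = -⅖ ≈ -0.40000)
(5 + L)*b(-4, h(-1, 0)) = (5 - ⅖)*(-4) = (23/5)*(-4) = -92/5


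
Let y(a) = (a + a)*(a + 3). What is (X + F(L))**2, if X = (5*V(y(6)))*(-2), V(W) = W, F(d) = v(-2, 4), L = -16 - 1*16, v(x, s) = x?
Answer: 1170724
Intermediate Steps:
L = -32 (L = -16 - 16 = -32)
F(d) = -2
y(a) = 2*a*(3 + a) (y(a) = (2*a)*(3 + a) = 2*a*(3 + a))
X = -1080 (X = (5*(2*6*(3 + 6)))*(-2) = (5*(2*6*9))*(-2) = (5*108)*(-2) = 540*(-2) = -1080)
(X + F(L))**2 = (-1080 - 2)**2 = (-1082)**2 = 1170724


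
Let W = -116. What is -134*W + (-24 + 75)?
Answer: 15595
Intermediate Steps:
-134*W + (-24 + 75) = -134*(-116) + (-24 + 75) = 15544 + 51 = 15595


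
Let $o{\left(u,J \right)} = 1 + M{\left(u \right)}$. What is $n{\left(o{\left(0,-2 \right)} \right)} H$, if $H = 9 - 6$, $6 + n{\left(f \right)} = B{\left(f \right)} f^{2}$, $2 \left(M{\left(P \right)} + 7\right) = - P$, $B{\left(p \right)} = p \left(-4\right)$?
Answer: $2574$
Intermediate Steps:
$B{\left(p \right)} = - 4 p$
$M{\left(P \right)} = -7 - \frac{P}{2}$ ($M{\left(P \right)} = -7 + \frac{\left(-1\right) P}{2} = -7 - \frac{P}{2}$)
$o{\left(u,J \right)} = -6 - \frac{u}{2}$ ($o{\left(u,J \right)} = 1 - \left(7 + \frac{u}{2}\right) = -6 - \frac{u}{2}$)
$n{\left(f \right)} = -6 - 4 f^{3}$ ($n{\left(f \right)} = -6 + - 4 f f^{2} = -6 - 4 f^{3}$)
$H = 3$ ($H = 9 - 6 = 3$)
$n{\left(o{\left(0,-2 \right)} \right)} H = \left(-6 - 4 \left(-6 - 0\right)^{3}\right) 3 = \left(-6 - 4 \left(-6 + 0\right)^{3}\right) 3 = \left(-6 - 4 \left(-6\right)^{3}\right) 3 = \left(-6 - -864\right) 3 = \left(-6 + 864\right) 3 = 858 \cdot 3 = 2574$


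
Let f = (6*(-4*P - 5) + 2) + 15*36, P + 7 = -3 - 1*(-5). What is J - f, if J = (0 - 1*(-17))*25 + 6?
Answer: -201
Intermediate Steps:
P = -5 (P = -7 + (-3 - 1*(-5)) = -7 + (-3 + 5) = -7 + 2 = -5)
f = 632 (f = (6*(-4*(-5) - 5) + 2) + 15*36 = (6*(20 - 5) + 2) + 540 = (6*15 + 2) + 540 = (90 + 2) + 540 = 92 + 540 = 632)
J = 431 (J = (0 + 17)*25 + 6 = 17*25 + 6 = 425 + 6 = 431)
J - f = 431 - 1*632 = 431 - 632 = -201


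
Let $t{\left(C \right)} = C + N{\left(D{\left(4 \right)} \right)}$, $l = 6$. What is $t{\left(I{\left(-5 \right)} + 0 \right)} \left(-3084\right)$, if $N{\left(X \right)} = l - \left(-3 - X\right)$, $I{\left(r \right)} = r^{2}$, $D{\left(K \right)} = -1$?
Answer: $-101772$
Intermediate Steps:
$N{\left(X \right)} = 9 + X$ ($N{\left(X \right)} = 6 - \left(-3 - X\right) = 6 + \left(3 + X\right) = 9 + X$)
$t{\left(C \right)} = 8 + C$ ($t{\left(C \right)} = C + \left(9 - 1\right) = C + 8 = 8 + C$)
$t{\left(I{\left(-5 \right)} + 0 \right)} \left(-3084\right) = \left(8 + \left(\left(-5\right)^{2} + 0\right)\right) \left(-3084\right) = \left(8 + \left(25 + 0\right)\right) \left(-3084\right) = \left(8 + 25\right) \left(-3084\right) = 33 \left(-3084\right) = -101772$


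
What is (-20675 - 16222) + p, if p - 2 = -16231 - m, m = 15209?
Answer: -68335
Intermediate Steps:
p = -31438 (p = 2 + (-16231 - 1*15209) = 2 + (-16231 - 15209) = 2 - 31440 = -31438)
(-20675 - 16222) + p = (-20675 - 16222) - 31438 = -36897 - 31438 = -68335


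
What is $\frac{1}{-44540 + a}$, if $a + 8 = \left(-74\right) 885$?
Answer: $- \frac{1}{110038} \approx -9.0878 \cdot 10^{-6}$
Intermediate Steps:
$a = -65498$ ($a = -8 - 65490 = -65498$)
$\frac{1}{-44540 + a} = \frac{1}{-44540 - 65498} = \frac{1}{-110038} = - \frac{1}{110038}$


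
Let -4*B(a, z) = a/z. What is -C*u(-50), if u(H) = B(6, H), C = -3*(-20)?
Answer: -9/5 ≈ -1.8000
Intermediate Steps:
B(a, z) = -a/(4*z)
C = 60
u(H) = -3/(2*H) (u(H) = -¼*6/H = -3/(2*H))
-C*u(-50) = -60*(-3/2/(-50)) = -60*(-3/2*(-1/50)) = -60*3/100 = -1*9/5 = -9/5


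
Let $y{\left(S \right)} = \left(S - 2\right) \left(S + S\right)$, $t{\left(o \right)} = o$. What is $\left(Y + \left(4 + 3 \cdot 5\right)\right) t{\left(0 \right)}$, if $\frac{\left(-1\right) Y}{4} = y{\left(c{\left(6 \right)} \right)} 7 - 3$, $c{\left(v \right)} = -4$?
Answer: $0$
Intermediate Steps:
$y{\left(S \right)} = 2 S \left(-2 + S\right)$ ($y{\left(S \right)} = \left(-2 + S\right) 2 S = 2 S \left(-2 + S\right)$)
$Y = -1332$ ($Y = - 4 \left(2 \left(-4\right) \left(-2 - 4\right) 7 - 3\right) = - 4 \left(2 \left(-4\right) \left(-6\right) 7 - 3\right) = - 4 \left(48 \cdot 7 - 3\right) = - 4 \left(336 - 3\right) = \left(-4\right) 333 = -1332$)
$\left(Y + \left(4 + 3 \cdot 5\right)\right) t{\left(0 \right)} = \left(-1332 + \left(4 + 3 \cdot 5\right)\right) 0 = \left(-1332 + \left(4 + 15\right)\right) 0 = \left(-1332 + 19\right) 0 = \left(-1313\right) 0 = 0$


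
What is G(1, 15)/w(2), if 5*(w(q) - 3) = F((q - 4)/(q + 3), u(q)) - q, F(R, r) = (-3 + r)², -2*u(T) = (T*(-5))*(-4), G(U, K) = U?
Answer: 5/542 ≈ 0.0092251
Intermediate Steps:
u(T) = -10*T (u(T) = -T*(-5)*(-4)/2 = -(-5*T)*(-4)/2 = -10*T)
w(q) = 3 - q/5 + (-3 - 10*q)²/5 (w(q) = 3 + ((-3 - 10*q)² - q)/5 = 3 + (-q/5 + (-3 - 10*q)²/5) = 3 - q/5 + (-3 - 10*q)²/5)
G(1, 15)/w(2) = 1/(3 - ⅕*2 + (3 + 10*2)²/5) = 1/(3 - ⅖ + (3 + 20)²/5) = 1/(3 - ⅖ + (⅕)*23²) = 1/(3 - ⅖ + (⅕)*529) = 1/(3 - ⅖ + 529/5) = 1/(542/5) = 1*(5/542) = 5/542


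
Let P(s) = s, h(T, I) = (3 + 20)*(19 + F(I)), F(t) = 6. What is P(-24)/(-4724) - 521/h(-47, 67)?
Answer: -611851/679075 ≈ -0.90101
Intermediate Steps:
h(T, I) = 575 (h(T, I) = (3 + 20)*(19 + 6) = 23*25 = 575)
P(-24)/(-4724) - 521/h(-47, 67) = -24/(-4724) - 521/575 = -24*(-1/4724) - 521*1/575 = 6/1181 - 521/575 = -611851/679075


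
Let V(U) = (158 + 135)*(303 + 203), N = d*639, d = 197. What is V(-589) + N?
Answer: 274141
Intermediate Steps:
N = 125883 (N = 197*639 = 125883)
V(U) = 148258 (V(U) = 293*506 = 148258)
V(-589) + N = 148258 + 125883 = 274141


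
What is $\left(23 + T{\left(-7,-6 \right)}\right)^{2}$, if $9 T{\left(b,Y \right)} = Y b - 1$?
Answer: $\frac{61504}{81} \approx 759.31$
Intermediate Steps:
$T{\left(b,Y \right)} = - \frac{1}{9} + \frac{Y b}{9}$ ($T{\left(b,Y \right)} = \frac{Y b - 1}{9} = \frac{-1 + Y b}{9} = - \frac{1}{9} + \frac{Y b}{9}$)
$\left(23 + T{\left(-7,-6 \right)}\right)^{2} = \left(23 - \left(\frac{1}{9} + \frac{2}{3} \left(-7\right)\right)\right)^{2} = \left(23 + \left(- \frac{1}{9} + \frac{14}{3}\right)\right)^{2} = \left(23 + \frac{41}{9}\right)^{2} = \left(\frac{248}{9}\right)^{2} = \frac{61504}{81}$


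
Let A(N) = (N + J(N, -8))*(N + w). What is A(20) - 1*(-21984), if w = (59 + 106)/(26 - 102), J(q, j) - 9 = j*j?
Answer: 1796799/76 ≈ 23642.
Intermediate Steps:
J(q, j) = 9 + j² (J(q, j) = 9 + j*j = 9 + j²)
w = -165/76 (w = 165/(-76) = 165*(-1/76) = -165/76 ≈ -2.1711)
A(N) = (73 + N)*(-165/76 + N) (A(N) = (N + (9 + (-8)²))*(N - 165/76) = (N + (9 + 64))*(-165/76 + N) = (N + 73)*(-165/76 + N) = (73 + N)*(-165/76 + N))
A(20) - 1*(-21984) = (-12045/76 + 20² + (5383/76)*20) - 1*(-21984) = (-12045/76 + 400 + 26915/19) + 21984 = 126015/76 + 21984 = 1796799/76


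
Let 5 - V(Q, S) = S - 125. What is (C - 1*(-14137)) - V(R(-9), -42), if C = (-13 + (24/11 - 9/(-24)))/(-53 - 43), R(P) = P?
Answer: 117977239/8448 ≈ 13965.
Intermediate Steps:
V(Q, S) = 130 - S (V(Q, S) = 5 - (S - 125) = 5 - (-125 + S) = 5 + (125 - S) = 130 - S)
C = 919/8448 (C = (-13 + (24*(1/11) - 9*(-1/24)))/(-96) = (-13 + (24/11 + 3/8))*(-1/96) = (-13 + 225/88)*(-1/96) = -919/88*(-1/96) = 919/8448 ≈ 0.10878)
(C - 1*(-14137)) - V(R(-9), -42) = (919/8448 - 1*(-14137)) - (130 - 1*(-42)) = (919/8448 + 14137) - (130 + 42) = 119430295/8448 - 1*172 = 119430295/8448 - 172 = 117977239/8448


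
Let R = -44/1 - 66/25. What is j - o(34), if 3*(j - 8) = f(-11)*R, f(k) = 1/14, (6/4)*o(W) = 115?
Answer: -12211/175 ≈ -69.777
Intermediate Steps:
o(W) = 230/3 (o(W) = (⅔)*115 = 230/3)
f(k) = 1/14
R = -1166/25 (R = -44*1 - 66*1/25 = -44 - 66/25 = -1166/25 ≈ -46.640)
j = 3617/525 (j = 8 + ((1/14)*(-1166/25))/3 = 8 + (⅓)*(-583/175) = 8 - 583/525 = 3617/525 ≈ 6.8895)
j - o(34) = 3617/525 - 1*230/3 = 3617/525 - 230/3 = -12211/175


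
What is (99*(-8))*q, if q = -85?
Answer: 67320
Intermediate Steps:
(99*(-8))*q = (99*(-8))*(-85) = -792*(-85) = 67320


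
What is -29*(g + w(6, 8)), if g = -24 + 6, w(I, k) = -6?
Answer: 696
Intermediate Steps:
g = -18
-29*(g + w(6, 8)) = -29*(-18 - 6) = -29*(-24) = 696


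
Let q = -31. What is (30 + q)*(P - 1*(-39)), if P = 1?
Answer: -40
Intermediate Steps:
(30 + q)*(P - 1*(-39)) = (30 - 31)*(1 - 1*(-39)) = -(1 + 39) = -1*40 = -40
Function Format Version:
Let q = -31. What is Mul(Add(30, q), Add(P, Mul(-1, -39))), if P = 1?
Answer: -40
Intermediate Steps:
Mul(Add(30, q), Add(P, Mul(-1, -39))) = Mul(Add(30, -31), Add(1, Mul(-1, -39))) = Mul(-1, Add(1, 39)) = Mul(-1, 40) = -40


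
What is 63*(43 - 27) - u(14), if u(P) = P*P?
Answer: 812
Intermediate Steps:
u(P) = P²
63*(43 - 27) - u(14) = 63*(43 - 27) - 1*14² = 63*16 - 1*196 = 1008 - 196 = 812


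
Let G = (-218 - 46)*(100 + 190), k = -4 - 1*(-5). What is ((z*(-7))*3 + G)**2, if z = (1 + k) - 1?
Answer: 5864649561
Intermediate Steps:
k = 1 (k = -4 + 5 = 1)
G = -76560 (G = -264*290 = -76560)
z = 1 (z = (1 + 1) - 1 = 2 - 1 = 1)
((z*(-7))*3 + G)**2 = ((1*(-7))*3 - 76560)**2 = (-7*3 - 76560)**2 = (-21 - 76560)**2 = (-76581)**2 = 5864649561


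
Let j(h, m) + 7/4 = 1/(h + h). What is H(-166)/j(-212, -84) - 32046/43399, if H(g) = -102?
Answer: 1853109774/32245457 ≈ 57.469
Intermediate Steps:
j(h, m) = -7/4 + 1/(2*h) (j(h, m) = -7/4 + 1/(h + h) = -7/4 + 1/(2*h))
H(-166)/j(-212, -84) - 32046/43399 = -102*(-848/(2 - 7*(-212))) - 32046/43399 = -102*(-848/(2 + 1484)) - 32046*1/43399 = -102/((¼)*(-1/212)*1486) - 32046/43399 = -102/(-743/424) - 32046/43399 = -102*(-424/743) - 32046/43399 = 43248/743 - 32046/43399 = 1853109774/32245457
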